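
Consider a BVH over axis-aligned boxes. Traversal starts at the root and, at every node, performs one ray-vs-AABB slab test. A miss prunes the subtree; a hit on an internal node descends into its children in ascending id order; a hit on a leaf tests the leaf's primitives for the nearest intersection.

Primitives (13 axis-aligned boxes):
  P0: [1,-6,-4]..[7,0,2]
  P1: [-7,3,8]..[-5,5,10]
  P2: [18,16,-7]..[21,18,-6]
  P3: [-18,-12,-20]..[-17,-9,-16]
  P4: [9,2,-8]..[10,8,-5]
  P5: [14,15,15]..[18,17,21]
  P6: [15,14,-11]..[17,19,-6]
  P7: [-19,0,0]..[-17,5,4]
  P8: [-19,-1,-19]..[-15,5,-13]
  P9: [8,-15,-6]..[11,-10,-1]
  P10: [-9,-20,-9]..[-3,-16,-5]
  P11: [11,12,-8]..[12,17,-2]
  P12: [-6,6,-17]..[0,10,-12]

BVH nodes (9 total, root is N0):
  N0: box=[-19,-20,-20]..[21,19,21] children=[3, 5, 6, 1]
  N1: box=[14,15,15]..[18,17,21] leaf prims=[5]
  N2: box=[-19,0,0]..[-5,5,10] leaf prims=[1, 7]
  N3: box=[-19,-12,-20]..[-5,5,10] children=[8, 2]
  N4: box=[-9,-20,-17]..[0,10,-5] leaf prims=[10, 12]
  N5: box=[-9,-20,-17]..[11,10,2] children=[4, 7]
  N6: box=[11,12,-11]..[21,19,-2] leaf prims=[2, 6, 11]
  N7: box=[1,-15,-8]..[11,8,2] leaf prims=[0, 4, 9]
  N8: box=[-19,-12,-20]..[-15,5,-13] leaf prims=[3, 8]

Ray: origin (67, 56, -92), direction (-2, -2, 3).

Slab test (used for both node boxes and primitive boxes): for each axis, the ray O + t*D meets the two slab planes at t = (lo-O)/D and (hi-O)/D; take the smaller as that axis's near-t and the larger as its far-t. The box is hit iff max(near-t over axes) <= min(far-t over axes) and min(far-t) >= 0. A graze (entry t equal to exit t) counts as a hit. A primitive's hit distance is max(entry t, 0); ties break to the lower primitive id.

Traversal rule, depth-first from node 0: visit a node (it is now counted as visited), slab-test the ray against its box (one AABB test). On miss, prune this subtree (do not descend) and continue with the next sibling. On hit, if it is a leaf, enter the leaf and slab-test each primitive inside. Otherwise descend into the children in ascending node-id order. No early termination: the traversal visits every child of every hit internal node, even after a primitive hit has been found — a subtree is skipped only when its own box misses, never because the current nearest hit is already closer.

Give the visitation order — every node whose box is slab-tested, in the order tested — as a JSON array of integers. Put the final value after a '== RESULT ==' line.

Walk:
N0 x:[23,43] y:[37/2,38] z:[24,113/3] -> hit [24,113/3], descend [1, 3, 5, 6]
  N1 x:[49/2,53/2] y:[39/2,41/2] z:[107/3,113/3] -> miss, prune
  N3 x:[36,43] y:[51/2,34] z:[24,34] -> miss, prune
  N5 x:[28,38] y:[23,38] z:[25,94/3] -> hit [28,94/3], descend [4, 7]
    N4 x:[67/2,38] y:[23,38] z:[25,29] -> miss, prune
    N7 x:[28,33] y:[24,71/2] z:[28,94/3] -> hit [28,94/3] leaf, test {P0@t=30, P4(miss), P9(miss)}
  N6 x:[23,28] y:[37/2,22] z:[27,30] -> miss, prune

Summary -> nodes [0, 1, 3, 5, 4, 7, 6]; box-tests=7; leaf-entries=1; first=P0

== RESULT ==
[0, 1, 3, 5, 4, 7, 6]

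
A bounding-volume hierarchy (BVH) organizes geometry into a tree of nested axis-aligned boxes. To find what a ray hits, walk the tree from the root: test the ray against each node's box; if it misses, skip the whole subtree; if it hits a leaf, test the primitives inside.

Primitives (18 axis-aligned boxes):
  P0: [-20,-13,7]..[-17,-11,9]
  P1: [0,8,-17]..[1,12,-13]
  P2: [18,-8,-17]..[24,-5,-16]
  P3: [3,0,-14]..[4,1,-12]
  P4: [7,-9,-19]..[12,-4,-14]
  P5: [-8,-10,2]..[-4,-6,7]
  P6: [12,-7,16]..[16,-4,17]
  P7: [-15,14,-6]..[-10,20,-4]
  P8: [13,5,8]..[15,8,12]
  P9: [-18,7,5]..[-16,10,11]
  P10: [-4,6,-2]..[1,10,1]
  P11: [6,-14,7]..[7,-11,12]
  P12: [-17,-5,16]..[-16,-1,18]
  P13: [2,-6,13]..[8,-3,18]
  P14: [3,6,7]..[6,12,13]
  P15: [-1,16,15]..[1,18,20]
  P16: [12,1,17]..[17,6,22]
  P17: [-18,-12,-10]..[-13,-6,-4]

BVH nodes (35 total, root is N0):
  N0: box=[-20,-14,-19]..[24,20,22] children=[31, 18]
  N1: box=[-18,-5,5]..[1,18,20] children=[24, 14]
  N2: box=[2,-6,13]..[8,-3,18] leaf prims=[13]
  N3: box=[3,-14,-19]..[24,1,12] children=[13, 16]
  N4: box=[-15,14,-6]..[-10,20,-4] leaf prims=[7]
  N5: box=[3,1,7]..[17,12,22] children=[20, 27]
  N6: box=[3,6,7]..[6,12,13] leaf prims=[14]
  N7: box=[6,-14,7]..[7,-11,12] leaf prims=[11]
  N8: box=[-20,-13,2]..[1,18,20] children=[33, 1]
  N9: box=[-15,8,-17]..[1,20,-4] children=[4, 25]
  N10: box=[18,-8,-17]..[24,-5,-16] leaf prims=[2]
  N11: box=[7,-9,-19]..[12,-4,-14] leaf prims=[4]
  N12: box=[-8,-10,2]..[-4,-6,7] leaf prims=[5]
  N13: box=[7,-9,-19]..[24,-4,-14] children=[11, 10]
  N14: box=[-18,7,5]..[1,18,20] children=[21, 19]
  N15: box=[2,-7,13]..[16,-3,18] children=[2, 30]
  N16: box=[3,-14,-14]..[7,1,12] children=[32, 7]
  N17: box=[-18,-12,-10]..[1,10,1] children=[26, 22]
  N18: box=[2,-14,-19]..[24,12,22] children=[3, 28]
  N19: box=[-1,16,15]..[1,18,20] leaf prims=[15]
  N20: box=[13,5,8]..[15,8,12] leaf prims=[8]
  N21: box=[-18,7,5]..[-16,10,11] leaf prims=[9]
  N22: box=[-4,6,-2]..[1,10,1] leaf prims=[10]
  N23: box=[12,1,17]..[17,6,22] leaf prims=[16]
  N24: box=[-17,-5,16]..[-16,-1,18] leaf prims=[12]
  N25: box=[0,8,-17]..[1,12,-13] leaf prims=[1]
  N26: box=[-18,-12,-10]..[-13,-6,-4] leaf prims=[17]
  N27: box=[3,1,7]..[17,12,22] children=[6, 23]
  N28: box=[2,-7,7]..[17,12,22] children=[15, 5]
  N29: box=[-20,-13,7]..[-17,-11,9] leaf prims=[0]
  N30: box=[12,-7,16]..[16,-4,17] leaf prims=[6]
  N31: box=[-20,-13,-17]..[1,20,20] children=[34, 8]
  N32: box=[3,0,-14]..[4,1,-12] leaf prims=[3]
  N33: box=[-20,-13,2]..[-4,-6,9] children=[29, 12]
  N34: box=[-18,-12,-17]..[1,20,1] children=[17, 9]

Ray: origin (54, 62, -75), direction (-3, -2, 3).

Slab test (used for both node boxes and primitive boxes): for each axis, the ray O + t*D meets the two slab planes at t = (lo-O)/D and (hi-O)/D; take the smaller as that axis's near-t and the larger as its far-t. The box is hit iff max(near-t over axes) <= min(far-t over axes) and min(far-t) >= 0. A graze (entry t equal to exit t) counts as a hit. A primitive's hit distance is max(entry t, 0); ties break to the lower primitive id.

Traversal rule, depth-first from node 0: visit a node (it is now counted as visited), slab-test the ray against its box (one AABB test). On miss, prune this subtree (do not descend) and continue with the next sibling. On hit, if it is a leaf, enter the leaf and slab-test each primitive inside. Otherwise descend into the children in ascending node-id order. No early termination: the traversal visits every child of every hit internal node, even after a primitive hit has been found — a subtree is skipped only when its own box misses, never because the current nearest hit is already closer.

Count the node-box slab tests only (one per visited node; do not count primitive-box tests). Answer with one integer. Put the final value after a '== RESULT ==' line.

Traverse from the root:
N0 x:[10,74/3] y:[21,38] z:[56/3,97/3] -> hit [21,74/3], descend [18, 31]
  N18 x:[10,52/3] y:[25,38] z:[56/3,97/3] -> miss, prune
  N31 x:[53/3,74/3] y:[21,75/2] z:[58/3,95/3] -> hit [21,74/3], descend [8, 34]
    N8 x:[53/3,74/3] y:[22,75/2] z:[77/3,95/3] -> miss, prune
    N34 x:[53/3,24] y:[21,37] z:[58/3,76/3] -> hit [21,24], descend [9, 17]
      N9 x:[53/3,23] y:[21,27] z:[58/3,71/3] -> hit [21,23], descend [4, 25]
        N4 x:[64/3,23] y:[21,24] z:[23,71/3] -> hit [23,23] leaf, test {P7@t=23}
        N25 x:[53/3,18] y:[25,27] z:[58/3,62/3] -> miss, prune
      N17 x:[53/3,24] y:[26,37] z:[65/3,76/3] -> miss, prune

9 AABB tests over nodes [0, 18, 31, 8, 34, 9, 4, 25, 17]; 1 leaf entered; closest P7.

== RESULT ==
9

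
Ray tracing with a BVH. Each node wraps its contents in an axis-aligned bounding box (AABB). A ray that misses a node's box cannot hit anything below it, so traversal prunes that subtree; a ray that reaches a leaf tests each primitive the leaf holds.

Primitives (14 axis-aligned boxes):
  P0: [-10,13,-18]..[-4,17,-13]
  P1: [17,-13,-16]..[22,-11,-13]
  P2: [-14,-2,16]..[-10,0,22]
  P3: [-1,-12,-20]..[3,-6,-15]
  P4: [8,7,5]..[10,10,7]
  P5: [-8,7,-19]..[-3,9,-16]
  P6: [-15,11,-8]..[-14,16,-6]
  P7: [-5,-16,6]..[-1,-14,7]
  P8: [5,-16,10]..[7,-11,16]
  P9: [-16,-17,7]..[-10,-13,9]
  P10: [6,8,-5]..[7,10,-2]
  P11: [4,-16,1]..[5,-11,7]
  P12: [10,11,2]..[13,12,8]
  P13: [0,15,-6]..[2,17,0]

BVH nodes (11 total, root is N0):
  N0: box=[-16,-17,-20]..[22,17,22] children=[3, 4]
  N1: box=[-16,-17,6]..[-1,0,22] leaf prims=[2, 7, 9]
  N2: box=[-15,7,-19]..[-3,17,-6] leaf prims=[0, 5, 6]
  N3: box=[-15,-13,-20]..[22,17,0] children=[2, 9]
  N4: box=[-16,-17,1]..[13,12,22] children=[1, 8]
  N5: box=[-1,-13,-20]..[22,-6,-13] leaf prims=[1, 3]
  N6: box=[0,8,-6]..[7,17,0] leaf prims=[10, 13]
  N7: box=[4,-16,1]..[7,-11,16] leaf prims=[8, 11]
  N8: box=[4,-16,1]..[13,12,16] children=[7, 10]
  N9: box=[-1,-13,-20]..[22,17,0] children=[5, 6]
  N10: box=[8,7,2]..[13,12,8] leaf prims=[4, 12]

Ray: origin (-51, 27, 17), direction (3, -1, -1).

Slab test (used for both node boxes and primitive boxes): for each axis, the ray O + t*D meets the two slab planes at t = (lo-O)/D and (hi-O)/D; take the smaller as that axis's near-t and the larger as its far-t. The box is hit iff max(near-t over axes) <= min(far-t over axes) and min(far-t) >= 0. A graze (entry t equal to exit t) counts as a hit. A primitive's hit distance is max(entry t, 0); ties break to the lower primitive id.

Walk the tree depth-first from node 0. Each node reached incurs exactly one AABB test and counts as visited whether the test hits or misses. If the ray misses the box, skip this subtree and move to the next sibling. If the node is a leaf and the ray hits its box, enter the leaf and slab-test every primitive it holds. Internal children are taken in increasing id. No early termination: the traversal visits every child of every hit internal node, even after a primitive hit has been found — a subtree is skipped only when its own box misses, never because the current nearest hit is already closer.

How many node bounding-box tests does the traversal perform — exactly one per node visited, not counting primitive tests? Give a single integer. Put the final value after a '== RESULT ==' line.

Traverse from the root:
N0 x:[35/3,73/3] y:[10,44] z:[-5,37] -> hit [35/3,73/3], descend [3, 4]
  N3 x:[12,73/3] y:[10,40] z:[17,37] -> hit [17,73/3], descend [2, 9]
    N2 x:[12,16] y:[10,20] z:[23,36] -> miss, prune
    N9 x:[50/3,73/3] y:[10,40] z:[17,37] -> hit [17,73/3], descend [5, 6]
      N5 x:[50/3,73/3] y:[33,40] z:[30,37] -> miss, prune
      N6 x:[17,58/3] y:[10,19] z:[17,23] -> hit [17,19] leaf, test {P10@t=19, P13(miss)}
  N4 x:[35/3,64/3] y:[15,44] z:[-5,16] -> hit [15,16], descend [1, 8]
    N1 x:[35/3,50/3] y:[27,44] z:[-5,11] -> miss, prune
    N8 x:[55/3,64/3] y:[15,43] z:[1,16] -> miss, prune

9 AABB tests over nodes [0, 3, 2, 9, 5, 6, 4, 1, 8]; 1 leaf entered; closest P10.

== RESULT ==
9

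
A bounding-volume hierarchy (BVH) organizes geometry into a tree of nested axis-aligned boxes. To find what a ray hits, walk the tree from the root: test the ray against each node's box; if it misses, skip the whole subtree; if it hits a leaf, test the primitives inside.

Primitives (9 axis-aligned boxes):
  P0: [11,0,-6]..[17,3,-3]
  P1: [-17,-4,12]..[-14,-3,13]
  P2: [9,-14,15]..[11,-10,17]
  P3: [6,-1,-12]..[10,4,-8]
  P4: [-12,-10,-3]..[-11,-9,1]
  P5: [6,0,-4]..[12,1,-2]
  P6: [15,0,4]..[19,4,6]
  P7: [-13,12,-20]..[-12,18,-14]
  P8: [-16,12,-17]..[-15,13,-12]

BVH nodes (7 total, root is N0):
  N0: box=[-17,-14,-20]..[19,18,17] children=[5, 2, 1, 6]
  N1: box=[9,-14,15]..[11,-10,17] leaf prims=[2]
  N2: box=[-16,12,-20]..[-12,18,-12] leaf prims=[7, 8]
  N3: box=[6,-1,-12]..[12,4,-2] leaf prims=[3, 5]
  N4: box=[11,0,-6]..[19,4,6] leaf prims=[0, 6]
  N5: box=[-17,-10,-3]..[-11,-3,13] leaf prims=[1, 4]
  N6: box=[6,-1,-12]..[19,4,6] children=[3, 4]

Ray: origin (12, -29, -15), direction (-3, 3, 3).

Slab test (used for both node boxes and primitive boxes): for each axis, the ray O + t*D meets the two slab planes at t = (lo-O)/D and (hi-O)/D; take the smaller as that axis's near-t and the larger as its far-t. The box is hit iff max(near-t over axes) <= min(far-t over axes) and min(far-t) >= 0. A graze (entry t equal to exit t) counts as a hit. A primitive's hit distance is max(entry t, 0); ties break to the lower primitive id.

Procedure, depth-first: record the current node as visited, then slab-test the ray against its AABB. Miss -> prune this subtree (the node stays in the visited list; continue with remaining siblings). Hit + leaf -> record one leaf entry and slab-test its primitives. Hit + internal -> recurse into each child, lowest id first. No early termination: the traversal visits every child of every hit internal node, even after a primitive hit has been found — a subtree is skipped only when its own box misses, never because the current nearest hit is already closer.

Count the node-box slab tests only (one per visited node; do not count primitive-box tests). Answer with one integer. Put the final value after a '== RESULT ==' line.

Walk:
N0 x:[-7/3,29/3] y:[5,47/3] z:[-5/3,32/3] -> hit [5,29/3], descend [1, 2, 5, 6]
  N1 x:[1/3,1] y:[5,19/3] z:[10,32/3] -> miss, prune
  N2 x:[8,28/3] y:[41/3,47/3] z:[-5/3,1] -> miss, prune
  N5 x:[23/3,29/3] y:[19/3,26/3] z:[4,28/3] -> hit [23/3,26/3] leaf, test {P1(miss), P4(miss)}
  N6 x:[-7/3,2] y:[28/3,11] z:[1,7] -> miss, prune

Visited [0, 1, 2, 5, 6]. Tests: 5 box, 1 leaf. Nearest: miss.

== RESULT ==
5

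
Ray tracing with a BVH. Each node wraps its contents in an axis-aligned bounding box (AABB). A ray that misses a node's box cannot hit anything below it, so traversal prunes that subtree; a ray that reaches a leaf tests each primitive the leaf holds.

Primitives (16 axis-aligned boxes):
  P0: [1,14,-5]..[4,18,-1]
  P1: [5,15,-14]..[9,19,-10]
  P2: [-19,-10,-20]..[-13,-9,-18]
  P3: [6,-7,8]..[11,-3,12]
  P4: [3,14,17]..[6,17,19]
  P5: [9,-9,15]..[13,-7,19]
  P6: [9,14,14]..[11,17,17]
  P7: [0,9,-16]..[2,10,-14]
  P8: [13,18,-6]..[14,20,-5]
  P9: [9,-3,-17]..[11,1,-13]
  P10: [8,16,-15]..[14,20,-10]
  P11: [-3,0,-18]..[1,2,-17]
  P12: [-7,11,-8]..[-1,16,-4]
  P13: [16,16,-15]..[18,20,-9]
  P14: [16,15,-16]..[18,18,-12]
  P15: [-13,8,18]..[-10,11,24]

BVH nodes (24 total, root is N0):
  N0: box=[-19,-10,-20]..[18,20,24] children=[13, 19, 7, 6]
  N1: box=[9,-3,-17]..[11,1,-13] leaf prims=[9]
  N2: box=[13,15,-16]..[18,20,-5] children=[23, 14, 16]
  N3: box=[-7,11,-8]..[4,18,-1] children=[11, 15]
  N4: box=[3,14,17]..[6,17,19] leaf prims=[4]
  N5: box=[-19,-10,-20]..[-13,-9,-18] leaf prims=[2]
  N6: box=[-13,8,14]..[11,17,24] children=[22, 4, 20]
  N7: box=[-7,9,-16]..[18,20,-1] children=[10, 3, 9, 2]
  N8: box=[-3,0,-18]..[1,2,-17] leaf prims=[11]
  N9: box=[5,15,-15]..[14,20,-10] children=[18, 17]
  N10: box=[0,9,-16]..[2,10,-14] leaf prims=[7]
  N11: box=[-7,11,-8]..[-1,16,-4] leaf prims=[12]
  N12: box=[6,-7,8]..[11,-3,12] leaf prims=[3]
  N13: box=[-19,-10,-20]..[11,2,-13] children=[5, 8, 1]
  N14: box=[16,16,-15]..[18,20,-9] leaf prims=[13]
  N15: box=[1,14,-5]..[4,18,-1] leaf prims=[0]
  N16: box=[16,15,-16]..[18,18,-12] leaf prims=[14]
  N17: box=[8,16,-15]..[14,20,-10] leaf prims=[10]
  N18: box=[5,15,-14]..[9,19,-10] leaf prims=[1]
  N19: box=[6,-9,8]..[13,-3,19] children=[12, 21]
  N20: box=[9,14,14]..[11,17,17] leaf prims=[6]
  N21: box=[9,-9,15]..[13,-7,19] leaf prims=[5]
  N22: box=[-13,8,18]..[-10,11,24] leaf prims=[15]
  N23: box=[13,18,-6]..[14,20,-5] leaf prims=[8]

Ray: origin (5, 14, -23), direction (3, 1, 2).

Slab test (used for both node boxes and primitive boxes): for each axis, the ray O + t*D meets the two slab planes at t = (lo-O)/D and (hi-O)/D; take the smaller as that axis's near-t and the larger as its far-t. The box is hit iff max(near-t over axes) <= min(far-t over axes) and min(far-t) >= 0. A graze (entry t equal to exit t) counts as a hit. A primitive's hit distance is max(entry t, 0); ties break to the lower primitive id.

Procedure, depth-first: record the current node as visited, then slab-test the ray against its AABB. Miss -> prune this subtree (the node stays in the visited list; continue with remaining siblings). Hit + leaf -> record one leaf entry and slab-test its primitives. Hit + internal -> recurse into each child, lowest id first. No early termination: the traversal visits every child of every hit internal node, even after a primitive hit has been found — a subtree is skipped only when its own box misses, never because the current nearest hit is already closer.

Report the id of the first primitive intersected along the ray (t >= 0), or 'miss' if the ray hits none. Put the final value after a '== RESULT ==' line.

Traverse from the root:
N0 x:[-8,13/3] y:[-24,6] z:[3/2,47/2] -> hit [3/2,13/3], descend [6, 7, 13, 19]
  N6 x:[-6,2] y:[-6,3] z:[37/2,47/2] -> miss, prune
  N7 x:[-4,13/3] y:[-5,6] z:[7/2,11] -> hit [7/2,13/3], descend [2, 3, 9, 10]
    N2 x:[8/3,13/3] y:[1,6] z:[7/2,9] -> hit [7/2,13/3], descend [14, 16, 23]
      N14 x:[11/3,13/3] y:[2,6] z:[4,7] -> hit [4,13/3] leaf, test {P13@t=4}
      N16 x:[11/3,13/3] y:[1,4] z:[7/2,11/2] -> hit [11/3,4] leaf, test {P14@t=11/3}
      N23 x:[8/3,3] y:[4,6] z:[17/2,9] -> miss, prune
    N3 x:[-4,-1/3] y:[-3,4] z:[15/2,11] -> miss, prune
    N9 x:[0,3] y:[1,6] z:[4,13/2] -> miss, prune
    N10 x:[-5/3,-1] y:[-5,-4] z:[7/2,9/2] -> miss, prune
  N13 x:[-8,2] y:[-24,-12] z:[3/2,5] -> miss, prune
  N19 x:[1/3,8/3] y:[-23,-17] z:[31/2,21] -> miss, prune

order=[0, 6, 7, 2, 14, 16, 23, 3, 9, 10, 13, 19]  |boxes|=12  |leaves|=2  hit=P14

== RESULT ==
14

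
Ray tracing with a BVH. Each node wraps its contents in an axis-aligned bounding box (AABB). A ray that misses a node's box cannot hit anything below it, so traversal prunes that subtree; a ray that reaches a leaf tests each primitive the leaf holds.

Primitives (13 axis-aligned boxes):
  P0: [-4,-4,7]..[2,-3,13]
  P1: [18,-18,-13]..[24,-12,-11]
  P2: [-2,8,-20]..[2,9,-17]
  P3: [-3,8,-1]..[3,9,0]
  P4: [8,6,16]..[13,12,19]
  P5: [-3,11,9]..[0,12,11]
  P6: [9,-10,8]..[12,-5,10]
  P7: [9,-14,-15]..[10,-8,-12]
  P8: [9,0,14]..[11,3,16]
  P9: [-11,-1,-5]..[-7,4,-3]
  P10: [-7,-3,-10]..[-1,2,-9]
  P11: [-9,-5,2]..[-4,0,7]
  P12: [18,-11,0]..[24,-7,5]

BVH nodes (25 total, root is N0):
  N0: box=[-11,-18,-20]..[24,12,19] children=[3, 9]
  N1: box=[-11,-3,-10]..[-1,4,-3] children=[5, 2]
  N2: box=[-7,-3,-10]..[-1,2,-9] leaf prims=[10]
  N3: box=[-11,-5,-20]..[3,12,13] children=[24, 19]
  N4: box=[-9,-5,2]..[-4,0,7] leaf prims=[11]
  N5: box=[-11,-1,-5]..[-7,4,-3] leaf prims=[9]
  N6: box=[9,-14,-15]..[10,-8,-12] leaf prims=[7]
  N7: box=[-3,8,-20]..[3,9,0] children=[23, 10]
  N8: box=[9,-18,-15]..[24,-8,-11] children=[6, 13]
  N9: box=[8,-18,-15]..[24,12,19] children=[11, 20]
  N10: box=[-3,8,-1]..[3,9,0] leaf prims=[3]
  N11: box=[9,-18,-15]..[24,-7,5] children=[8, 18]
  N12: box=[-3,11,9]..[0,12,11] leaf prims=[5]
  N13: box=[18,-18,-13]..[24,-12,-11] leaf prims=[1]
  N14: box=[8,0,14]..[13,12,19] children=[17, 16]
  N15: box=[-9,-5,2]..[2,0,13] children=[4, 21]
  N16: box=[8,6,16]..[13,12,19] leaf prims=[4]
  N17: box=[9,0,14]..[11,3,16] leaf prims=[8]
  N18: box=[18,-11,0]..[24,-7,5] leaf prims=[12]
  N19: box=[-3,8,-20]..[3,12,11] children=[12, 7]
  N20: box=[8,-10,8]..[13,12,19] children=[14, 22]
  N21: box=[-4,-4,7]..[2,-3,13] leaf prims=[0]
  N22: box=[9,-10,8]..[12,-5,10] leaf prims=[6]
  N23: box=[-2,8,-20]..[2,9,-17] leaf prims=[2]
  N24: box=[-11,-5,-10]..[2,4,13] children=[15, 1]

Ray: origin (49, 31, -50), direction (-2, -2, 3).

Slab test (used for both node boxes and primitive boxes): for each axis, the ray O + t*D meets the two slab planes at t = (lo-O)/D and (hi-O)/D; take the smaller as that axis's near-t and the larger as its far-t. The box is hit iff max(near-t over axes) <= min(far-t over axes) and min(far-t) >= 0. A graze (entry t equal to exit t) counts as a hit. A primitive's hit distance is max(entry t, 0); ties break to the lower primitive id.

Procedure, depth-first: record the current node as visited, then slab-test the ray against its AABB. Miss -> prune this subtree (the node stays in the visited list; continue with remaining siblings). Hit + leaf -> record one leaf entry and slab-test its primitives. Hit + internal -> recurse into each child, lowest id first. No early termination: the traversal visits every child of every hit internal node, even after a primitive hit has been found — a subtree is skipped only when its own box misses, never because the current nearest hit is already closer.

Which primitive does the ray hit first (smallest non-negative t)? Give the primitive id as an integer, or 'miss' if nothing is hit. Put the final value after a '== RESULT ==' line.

Trace the traversal:
N0 x:[25/2,30] y:[19/2,49/2] z:[10,23] -> hit [25/2,23], descend [3, 9]
  N3 x:[23,30] y:[19/2,18] z:[10,21] -> miss, prune
  N9 x:[25/2,41/2] y:[19/2,49/2] z:[35/3,23] -> hit [25/2,41/2], descend [11, 20]
    N11 x:[25/2,20] y:[19,49/2] z:[35/3,55/3] -> miss, prune
    N20 x:[18,41/2] y:[19/2,41/2] z:[58/3,23] -> hit [58/3,41/2], descend [14, 22]
      N14 x:[18,41/2] y:[19/2,31/2] z:[64/3,23] -> miss, prune
      N22 x:[37/2,20] y:[18,41/2] z:[58/3,20] -> hit [58/3,20] leaf, test {P6@t=58/3}

order=[0, 3, 9, 11, 20, 14, 22]  |boxes|=7  |leaves|=1  hit=P6

== RESULT ==
6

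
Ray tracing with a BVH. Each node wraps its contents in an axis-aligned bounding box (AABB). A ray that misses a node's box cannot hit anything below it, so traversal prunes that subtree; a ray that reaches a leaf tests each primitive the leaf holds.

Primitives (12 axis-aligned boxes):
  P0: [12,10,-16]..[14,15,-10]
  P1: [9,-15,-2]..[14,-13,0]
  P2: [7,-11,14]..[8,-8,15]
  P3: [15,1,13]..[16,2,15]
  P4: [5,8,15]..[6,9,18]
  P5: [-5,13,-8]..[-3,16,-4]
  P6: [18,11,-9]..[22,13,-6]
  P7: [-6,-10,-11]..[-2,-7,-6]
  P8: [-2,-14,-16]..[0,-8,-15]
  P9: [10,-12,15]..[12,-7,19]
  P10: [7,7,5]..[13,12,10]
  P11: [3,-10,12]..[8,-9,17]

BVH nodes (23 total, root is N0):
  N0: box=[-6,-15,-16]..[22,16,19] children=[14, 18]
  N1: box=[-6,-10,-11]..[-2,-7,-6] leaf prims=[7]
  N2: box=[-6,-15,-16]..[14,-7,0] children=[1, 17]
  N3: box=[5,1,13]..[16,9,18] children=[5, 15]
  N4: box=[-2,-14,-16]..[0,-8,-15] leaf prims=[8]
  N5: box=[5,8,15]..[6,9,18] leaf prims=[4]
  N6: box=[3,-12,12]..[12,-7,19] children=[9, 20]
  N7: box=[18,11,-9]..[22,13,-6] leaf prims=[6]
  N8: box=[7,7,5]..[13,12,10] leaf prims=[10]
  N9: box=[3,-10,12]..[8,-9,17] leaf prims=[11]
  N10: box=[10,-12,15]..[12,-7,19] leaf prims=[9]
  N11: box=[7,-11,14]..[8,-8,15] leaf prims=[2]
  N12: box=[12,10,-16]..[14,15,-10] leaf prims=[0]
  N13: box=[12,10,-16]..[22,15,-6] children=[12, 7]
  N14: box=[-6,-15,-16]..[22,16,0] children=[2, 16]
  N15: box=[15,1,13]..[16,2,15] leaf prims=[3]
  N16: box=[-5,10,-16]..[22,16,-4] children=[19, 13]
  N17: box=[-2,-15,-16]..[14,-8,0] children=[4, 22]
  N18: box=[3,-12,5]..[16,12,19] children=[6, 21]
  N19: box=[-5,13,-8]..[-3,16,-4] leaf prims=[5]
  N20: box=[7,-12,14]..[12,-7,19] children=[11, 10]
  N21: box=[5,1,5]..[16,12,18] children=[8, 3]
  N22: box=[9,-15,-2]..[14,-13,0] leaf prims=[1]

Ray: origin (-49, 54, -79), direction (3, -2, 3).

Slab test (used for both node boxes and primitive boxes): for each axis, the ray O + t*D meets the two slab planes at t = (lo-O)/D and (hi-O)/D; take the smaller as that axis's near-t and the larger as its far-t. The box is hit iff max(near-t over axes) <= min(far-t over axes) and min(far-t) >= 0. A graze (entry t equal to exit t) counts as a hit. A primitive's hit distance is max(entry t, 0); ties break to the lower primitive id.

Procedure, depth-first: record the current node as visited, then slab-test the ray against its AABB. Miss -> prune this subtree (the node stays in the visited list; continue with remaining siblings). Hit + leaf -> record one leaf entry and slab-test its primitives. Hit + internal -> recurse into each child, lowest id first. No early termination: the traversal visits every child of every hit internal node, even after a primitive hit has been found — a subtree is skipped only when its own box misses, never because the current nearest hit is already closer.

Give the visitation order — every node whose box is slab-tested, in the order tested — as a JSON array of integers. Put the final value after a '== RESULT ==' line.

Trace the traversal:
N0 x:[43/3,71/3] y:[19,69/2] z:[21,98/3] -> hit [21,71/3], descend [14, 18]
  N14 x:[43/3,71/3] y:[19,69/2] z:[21,79/3] -> hit [21,71/3], descend [2, 16]
    N2 x:[43/3,21] y:[61/2,69/2] z:[21,79/3] -> miss, prune
    N16 x:[44/3,71/3] y:[19,22] z:[21,25] -> hit [21,22], descend [13, 19]
      N13 x:[61/3,71/3] y:[39/2,22] z:[21,73/3] -> hit [21,22], descend [7, 12]
        N7 x:[67/3,71/3] y:[41/2,43/2] z:[70/3,73/3] -> miss, prune
        N12 x:[61/3,21] y:[39/2,22] z:[21,23] -> hit [21,21] leaf, test {P0@t=21}
      N19 x:[44/3,46/3] y:[19,41/2] z:[71/3,25] -> miss, prune
  N18 x:[52/3,65/3] y:[21,33] z:[28,98/3] -> miss, prune

order=[0, 14, 2, 16, 13, 7, 12, 19, 18]  |boxes|=9  |leaves|=1  hit=P0

== RESULT ==
[0, 14, 2, 16, 13, 7, 12, 19, 18]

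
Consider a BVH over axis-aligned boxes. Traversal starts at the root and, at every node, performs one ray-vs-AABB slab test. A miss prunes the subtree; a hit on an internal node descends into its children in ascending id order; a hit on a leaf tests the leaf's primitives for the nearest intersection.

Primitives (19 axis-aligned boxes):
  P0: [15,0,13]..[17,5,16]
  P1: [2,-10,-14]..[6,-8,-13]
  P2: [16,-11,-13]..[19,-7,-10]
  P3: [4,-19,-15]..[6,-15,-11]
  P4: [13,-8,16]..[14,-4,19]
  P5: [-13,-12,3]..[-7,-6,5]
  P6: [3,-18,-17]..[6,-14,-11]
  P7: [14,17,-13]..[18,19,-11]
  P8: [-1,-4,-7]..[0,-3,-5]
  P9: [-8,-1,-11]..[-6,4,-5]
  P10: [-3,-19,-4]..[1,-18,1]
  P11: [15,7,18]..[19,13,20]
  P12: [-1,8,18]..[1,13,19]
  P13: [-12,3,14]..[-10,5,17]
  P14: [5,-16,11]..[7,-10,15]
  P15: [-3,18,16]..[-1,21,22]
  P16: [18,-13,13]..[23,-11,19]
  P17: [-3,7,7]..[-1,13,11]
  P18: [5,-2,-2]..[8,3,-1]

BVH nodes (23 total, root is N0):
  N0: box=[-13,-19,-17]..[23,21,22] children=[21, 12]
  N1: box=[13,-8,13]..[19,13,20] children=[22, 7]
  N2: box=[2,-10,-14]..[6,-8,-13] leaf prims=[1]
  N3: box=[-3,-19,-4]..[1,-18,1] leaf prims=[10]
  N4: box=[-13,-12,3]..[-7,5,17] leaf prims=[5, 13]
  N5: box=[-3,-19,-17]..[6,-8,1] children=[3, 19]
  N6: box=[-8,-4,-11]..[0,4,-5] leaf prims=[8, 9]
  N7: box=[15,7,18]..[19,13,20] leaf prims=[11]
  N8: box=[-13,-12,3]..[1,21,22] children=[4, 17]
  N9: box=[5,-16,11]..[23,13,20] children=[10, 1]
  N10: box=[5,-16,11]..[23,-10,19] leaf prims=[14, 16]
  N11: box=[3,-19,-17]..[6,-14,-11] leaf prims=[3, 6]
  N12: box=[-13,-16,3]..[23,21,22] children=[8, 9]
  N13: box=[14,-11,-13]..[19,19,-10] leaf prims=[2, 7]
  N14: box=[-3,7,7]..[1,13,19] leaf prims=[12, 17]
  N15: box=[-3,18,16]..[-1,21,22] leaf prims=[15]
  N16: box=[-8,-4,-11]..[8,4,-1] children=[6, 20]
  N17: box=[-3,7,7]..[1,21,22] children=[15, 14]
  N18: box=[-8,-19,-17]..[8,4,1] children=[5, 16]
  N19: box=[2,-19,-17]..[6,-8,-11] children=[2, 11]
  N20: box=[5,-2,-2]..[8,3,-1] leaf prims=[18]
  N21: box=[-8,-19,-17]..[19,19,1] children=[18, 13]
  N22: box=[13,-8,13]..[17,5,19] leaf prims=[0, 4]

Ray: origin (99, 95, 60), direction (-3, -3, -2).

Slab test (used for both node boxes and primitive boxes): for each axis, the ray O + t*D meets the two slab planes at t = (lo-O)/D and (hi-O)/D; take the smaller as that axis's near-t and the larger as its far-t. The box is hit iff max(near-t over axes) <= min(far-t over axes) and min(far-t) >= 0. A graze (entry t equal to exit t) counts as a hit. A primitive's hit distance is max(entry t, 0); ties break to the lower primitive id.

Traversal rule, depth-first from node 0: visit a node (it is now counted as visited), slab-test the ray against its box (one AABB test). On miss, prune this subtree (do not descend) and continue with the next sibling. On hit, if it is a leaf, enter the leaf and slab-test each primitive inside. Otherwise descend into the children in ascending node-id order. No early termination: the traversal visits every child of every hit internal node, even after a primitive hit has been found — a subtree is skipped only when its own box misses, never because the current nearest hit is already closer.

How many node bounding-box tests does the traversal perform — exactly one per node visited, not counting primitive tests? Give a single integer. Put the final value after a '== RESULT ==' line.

Walk:
N0 x:[76/3,112/3] y:[74/3,38] z:[19,77/2] -> hit [76/3,112/3], descend [12, 21]
  N12 x:[76/3,112/3] y:[74/3,37] z:[19,57/2] -> hit [76/3,57/2], descend [8, 9]
    N8 x:[98/3,112/3] y:[74/3,107/3] z:[19,57/2] -> miss, prune
    N9 x:[76/3,94/3] y:[82/3,37] z:[20,49/2] -> miss, prune
  N21 x:[80/3,107/3] y:[76/3,38] z:[59/2,77/2] -> hit [59/2,107/3], descend [13, 18]
    N13 x:[80/3,85/3] y:[76/3,106/3] z:[35,73/2] -> miss, prune
    N18 x:[91/3,107/3] y:[91/3,38] z:[59/2,77/2] -> hit [91/3,107/3], descend [5, 16]
      N5 x:[31,34] y:[103/3,38] z:[59/2,77/2] -> miss, prune
      N16 x:[91/3,107/3] y:[91/3,33] z:[61/2,71/2] -> hit [61/2,33], descend [6, 20]
        N6 x:[33,107/3] y:[91/3,33] z:[65/2,71/2] -> hit [33,33] leaf, test {P8@t=33, P9(miss)}
        N20 x:[91/3,94/3] y:[92/3,97/3] z:[61/2,31] -> hit [92/3,31] leaf, test {P18@t=92/3}

Summary -> nodes [0, 12, 8, 9, 21, 13, 18, 5, 16, 6, 20]; box-tests=11; leaf-entries=2; first=P18

== RESULT ==
11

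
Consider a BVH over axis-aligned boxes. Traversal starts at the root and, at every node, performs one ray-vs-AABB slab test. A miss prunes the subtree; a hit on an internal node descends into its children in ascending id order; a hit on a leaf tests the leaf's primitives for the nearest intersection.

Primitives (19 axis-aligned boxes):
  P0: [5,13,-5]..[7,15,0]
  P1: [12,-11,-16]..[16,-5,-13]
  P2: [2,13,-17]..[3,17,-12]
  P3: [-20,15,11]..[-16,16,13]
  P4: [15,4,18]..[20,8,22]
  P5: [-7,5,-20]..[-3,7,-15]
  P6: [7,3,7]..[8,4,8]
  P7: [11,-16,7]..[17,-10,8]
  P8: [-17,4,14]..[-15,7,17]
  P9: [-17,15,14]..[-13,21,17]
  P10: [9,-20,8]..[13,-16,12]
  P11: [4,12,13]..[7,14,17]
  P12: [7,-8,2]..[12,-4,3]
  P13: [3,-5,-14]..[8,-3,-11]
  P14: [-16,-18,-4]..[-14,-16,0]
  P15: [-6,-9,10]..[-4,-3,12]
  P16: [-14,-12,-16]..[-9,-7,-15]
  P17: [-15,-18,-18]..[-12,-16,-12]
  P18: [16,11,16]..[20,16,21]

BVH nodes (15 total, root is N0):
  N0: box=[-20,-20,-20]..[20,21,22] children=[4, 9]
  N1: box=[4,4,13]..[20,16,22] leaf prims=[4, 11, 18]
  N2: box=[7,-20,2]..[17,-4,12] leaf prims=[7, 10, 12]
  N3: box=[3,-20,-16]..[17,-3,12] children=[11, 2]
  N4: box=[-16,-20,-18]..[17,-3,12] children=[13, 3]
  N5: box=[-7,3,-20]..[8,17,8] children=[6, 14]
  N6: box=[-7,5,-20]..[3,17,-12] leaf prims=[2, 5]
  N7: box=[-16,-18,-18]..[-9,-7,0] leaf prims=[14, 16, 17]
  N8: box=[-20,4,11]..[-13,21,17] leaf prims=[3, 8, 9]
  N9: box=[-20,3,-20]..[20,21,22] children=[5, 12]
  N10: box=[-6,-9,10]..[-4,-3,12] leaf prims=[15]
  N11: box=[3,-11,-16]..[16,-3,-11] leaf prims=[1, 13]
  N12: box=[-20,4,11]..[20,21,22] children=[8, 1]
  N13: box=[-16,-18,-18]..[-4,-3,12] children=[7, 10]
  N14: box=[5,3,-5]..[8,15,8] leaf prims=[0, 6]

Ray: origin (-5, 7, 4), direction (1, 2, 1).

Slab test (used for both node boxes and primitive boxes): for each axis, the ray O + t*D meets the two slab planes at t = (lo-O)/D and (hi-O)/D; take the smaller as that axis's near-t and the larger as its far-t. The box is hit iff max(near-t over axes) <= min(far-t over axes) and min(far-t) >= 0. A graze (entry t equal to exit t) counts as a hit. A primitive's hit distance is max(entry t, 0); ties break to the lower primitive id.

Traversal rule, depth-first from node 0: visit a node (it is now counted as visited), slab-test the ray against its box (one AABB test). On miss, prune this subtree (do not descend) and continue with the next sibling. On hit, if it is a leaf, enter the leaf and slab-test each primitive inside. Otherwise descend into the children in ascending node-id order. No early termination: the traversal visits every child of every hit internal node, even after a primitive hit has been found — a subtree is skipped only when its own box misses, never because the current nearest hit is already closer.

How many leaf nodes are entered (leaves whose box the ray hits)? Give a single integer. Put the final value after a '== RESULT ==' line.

Trace the traversal:
N0 x:[-15,25] y:[-27/2,7] z:[-24,18] -> hit [-27/2,7], descend [4, 9]
  N4 x:[-11,22] y:[-27/2,-5] z:[-22,8] -> miss, prune
  N9 x:[-15,25] y:[-2,7] z:[-24,18] -> hit [-2,7], descend [5, 12]
    N5 x:[-2,13] y:[-2,5] z:[-24,4] -> hit [-2,4], descend [6, 14]
      N6 x:[-2,8] y:[-1,5] z:[-24,-16] -> miss, prune
      N14 x:[10,13] y:[-2,4] z:[-9,4] -> miss, prune
    N12 x:[-15,25] y:[-3/2,7] z:[7,18] -> hit [7,7], descend [1, 8]
      N1 x:[9,25] y:[-3/2,9/2] z:[9,18] -> miss, prune
      N8 x:[-15,-8] y:[-3/2,7] z:[7,13] -> miss, prune

Summary -> nodes [0, 4, 9, 5, 6, 14, 12, 1, 8]; box-tests=9; leaf-entries=0; first=miss

== RESULT ==
0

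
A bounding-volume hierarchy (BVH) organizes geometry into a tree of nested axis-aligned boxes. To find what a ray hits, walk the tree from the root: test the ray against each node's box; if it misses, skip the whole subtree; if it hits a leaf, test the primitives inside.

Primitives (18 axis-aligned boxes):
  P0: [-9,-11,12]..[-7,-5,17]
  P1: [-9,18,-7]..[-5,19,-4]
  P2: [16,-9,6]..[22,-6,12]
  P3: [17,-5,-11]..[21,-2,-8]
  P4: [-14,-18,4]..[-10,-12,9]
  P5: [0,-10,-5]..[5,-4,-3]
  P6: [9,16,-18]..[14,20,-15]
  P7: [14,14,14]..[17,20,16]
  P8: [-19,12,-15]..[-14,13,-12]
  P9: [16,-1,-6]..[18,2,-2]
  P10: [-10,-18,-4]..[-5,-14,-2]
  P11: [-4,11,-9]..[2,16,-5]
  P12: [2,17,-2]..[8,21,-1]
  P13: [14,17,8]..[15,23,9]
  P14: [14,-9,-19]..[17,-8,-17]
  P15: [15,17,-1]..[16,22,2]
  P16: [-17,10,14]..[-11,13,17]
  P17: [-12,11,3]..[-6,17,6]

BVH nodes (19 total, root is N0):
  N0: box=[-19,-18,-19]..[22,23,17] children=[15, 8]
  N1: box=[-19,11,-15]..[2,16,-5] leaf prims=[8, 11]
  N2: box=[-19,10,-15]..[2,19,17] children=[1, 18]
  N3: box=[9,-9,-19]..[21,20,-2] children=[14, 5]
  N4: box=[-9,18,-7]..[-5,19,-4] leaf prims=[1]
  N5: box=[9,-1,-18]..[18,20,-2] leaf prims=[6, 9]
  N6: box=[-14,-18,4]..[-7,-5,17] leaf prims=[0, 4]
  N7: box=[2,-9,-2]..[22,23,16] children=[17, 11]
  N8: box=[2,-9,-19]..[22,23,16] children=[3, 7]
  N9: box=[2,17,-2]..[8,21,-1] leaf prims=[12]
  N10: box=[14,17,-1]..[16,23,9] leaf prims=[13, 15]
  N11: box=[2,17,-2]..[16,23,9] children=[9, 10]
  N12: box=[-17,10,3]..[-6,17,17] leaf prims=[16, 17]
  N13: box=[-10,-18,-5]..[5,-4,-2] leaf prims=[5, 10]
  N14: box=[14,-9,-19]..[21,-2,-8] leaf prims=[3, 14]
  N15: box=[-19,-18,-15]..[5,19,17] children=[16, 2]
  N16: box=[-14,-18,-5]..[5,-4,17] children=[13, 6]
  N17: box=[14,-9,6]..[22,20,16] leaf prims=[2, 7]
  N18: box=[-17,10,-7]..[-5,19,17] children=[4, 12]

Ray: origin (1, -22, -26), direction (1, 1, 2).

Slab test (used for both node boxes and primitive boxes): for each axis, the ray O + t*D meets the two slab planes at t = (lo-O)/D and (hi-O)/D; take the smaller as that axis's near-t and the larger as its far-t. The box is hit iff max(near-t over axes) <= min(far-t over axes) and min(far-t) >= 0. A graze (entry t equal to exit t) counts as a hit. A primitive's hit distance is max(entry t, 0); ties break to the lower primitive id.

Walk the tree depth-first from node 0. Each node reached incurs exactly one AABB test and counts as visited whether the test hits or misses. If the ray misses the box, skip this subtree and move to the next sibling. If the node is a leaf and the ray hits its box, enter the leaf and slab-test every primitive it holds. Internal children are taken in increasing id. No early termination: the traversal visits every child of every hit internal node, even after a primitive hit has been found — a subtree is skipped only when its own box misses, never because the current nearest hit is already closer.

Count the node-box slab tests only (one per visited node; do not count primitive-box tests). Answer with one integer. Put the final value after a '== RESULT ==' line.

Traverse from the root:
N0 x:[-20,21] y:[4,45] z:[7/2,43/2] -> hit [4,21], descend [8, 15]
  N8 x:[1,21] y:[13,45] z:[7/2,21] -> hit [13,21], descend [3, 7]
    N3 x:[8,20] y:[13,42] z:[7/2,12] -> miss, prune
    N7 x:[1,21] y:[13,45] z:[12,21] -> hit [13,21], descend [11, 17]
      N11 x:[1,15] y:[39,45] z:[12,35/2] -> miss, prune
      N17 x:[13,21] y:[13,42] z:[16,21] -> hit [16,21] leaf, test {P2@t=16, P7(miss)}
  N15 x:[-20,4] y:[4,41] z:[11/2,43/2] -> miss, prune

Visited [0, 8, 3, 7, 11, 17, 15]. Tests: 7 box, 1 leaf. Nearest: P2.

== RESULT ==
7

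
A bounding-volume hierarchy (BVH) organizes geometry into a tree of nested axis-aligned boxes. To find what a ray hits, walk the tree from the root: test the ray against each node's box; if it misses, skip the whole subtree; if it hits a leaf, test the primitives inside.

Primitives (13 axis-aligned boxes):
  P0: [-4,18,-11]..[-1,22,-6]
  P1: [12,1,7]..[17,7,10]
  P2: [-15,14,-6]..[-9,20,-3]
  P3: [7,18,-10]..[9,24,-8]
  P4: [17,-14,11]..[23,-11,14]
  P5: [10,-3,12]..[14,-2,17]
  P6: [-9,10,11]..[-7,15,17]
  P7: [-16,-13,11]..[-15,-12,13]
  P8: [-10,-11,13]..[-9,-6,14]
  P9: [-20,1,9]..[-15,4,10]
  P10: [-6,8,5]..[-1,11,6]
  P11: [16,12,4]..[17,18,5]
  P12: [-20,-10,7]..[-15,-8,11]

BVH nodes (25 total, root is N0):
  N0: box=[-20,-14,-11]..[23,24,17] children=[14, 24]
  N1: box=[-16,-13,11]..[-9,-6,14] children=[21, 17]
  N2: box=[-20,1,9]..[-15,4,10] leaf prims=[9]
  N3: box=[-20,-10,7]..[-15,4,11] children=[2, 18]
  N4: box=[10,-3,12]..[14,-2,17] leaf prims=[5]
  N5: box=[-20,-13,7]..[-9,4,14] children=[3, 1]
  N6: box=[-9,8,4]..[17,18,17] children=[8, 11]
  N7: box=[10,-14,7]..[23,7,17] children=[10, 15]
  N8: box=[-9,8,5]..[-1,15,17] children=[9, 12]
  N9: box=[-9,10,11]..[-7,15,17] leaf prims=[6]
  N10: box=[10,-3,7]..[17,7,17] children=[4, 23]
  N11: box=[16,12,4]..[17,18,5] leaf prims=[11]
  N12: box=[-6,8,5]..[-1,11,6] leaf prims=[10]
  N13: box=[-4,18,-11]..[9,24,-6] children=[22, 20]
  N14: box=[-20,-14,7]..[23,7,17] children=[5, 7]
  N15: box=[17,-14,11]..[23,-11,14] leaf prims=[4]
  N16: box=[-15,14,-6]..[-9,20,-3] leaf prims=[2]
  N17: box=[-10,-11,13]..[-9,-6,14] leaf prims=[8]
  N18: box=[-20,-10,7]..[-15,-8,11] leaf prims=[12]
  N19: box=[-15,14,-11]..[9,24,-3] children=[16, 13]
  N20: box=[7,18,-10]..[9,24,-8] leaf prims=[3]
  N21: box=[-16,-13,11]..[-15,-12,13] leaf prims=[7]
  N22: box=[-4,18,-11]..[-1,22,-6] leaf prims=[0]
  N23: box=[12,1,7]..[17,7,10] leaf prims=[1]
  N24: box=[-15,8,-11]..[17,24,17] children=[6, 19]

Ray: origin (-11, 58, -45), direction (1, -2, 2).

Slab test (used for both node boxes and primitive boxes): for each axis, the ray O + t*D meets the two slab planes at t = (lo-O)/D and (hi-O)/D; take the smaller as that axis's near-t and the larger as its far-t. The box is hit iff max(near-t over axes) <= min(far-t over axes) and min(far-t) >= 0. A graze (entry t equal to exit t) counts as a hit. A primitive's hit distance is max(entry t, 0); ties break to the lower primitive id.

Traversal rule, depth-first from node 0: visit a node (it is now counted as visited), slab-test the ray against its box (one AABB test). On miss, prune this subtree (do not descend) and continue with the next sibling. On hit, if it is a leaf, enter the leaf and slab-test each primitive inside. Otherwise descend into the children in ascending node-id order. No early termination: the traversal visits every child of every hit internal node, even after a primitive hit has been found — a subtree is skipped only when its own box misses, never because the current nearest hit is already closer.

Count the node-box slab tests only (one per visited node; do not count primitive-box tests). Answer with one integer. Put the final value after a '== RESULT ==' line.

Traverse from the root:
N0 x:[-9,34] y:[17,36] z:[17,31] -> hit [17,31], descend [14, 24]
  N14 x:[-9,34] y:[51/2,36] z:[26,31] -> hit [26,31], descend [5, 7]
    N5 x:[-9,2] y:[27,71/2] z:[26,59/2] -> miss, prune
    N7 x:[21,34] y:[51/2,36] z:[26,31] -> hit [26,31], descend [10, 15]
      N10 x:[21,28] y:[51/2,61/2] z:[26,31] -> hit [26,28], descend [4, 23]
        N4 x:[21,25] y:[30,61/2] z:[57/2,31] -> miss, prune
        N23 x:[23,28] y:[51/2,57/2] z:[26,55/2] -> hit [26,55/2] leaf, test {P1@t=26}
      N15 x:[28,34] y:[69/2,36] z:[28,59/2] -> miss, prune
  N24 x:[-4,28] y:[17,25] z:[17,31] -> hit [17,25], descend [6, 19]
    N6 x:[2,28] y:[20,25] z:[49/2,31] -> hit [49/2,25], descend [8, 11]
      N8 x:[2,10] y:[43/2,25] z:[25,31] -> miss, prune
      N11 x:[27,28] y:[20,23] z:[49/2,25] -> miss, prune
    N19 x:[-4,20] y:[17,22] z:[17,21] -> hit [17,20], descend [13, 16]
      N13 x:[7,20] y:[17,20] z:[17,39/2] -> hit [17,39/2], descend [20, 22]
        N20 x:[18,20] y:[17,20] z:[35/2,37/2] -> hit [18,37/2] leaf, test {P3@t=18}
        N22 x:[7,10] y:[18,20] z:[17,39/2] -> miss, prune
      N16 x:[-4,2] y:[19,22] z:[39/2,21] -> miss, prune

Summary -> nodes [0, 14, 5, 7, 10, 4, 23, 15, 24, 6, 8, 11, 19, 13, 20, 22, 16]; box-tests=17; leaf-entries=2; first=P3

== RESULT ==
17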